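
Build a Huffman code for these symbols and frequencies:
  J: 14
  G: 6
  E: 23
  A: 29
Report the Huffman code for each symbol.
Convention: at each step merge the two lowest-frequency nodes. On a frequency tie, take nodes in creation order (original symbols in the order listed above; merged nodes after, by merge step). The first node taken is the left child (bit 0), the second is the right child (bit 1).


Huffman tree construction:
Step 1: Merge G(6) + J(14) = 20
Step 2: Merge (G+J)(20) + E(23) = 43
Step 3: Merge A(29) + ((G+J)+E)(43) = 72
Read each symbol's code off the tree from the root (left child = 0, right child = 1).

Codes:
  J: 101 (length 3)
  G: 100 (length 3)
  E: 11 (length 2)
  A: 0 (length 1)
Average code length: 135/72 = 1.8750 bits/symbol


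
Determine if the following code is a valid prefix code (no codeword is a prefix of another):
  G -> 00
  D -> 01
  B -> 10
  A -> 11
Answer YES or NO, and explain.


Checking each pair (does one codeword prefix another?):
  G='00' vs D='01': no prefix
  G='00' vs B='10': no prefix
  G='00' vs A='11': no prefix
  D='01' vs G='00': no prefix
  D='01' vs B='10': no prefix
  D='01' vs A='11': no prefix
  B='10' vs G='00': no prefix
  B='10' vs D='01': no prefix
  B='10' vs A='11': no prefix
  A='11' vs G='00': no prefix
  A='11' vs D='01': no prefix
  A='11' vs B='10': no prefix
No violation found over all pairs.

YES -- this is a valid prefix code. No codeword is a prefix of any other codeword.


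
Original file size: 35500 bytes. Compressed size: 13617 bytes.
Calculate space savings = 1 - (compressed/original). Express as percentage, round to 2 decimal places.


ratio = compressed/original = 13617/35500 = 0.383577
savings = 1 - ratio = 1 - 0.383577 = 0.616423
as a percentage: 0.616423 * 100 = 61.64%

Space savings = 1 - 13617/35500 = 61.64%


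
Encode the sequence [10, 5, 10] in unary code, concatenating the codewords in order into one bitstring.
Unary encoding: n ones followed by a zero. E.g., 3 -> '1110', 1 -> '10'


Encode each number as n ones followed by a terminating 0:
  10 -> 11111111110 (11 bits)
  5 -> 111110 (6 bits)
  10 -> 11111111110 (11 bits)
Total length = 11 + 6 + 11 = 28 bits.

Unary([10, 5, 10]) = 1111111111011111011111111110 (28 bits)


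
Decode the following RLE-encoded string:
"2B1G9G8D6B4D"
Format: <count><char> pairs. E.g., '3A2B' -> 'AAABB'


Expanding each <count><char> pair:
  2B -> 'BB'
  1G -> 'G'
  9G -> 'GGGGGGGGG'
  8D -> 'DDDDDDDD'
  6B -> 'BBBBBB'
  4D -> 'DDDD'

Decoded = BBGGGGGGGGGGDDDDDDDDBBBBBBDDDD


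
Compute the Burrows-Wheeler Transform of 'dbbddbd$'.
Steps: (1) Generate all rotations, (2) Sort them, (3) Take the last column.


Rotations (sorted):
  0: $dbbddbd -> last char: d
  1: bbddbd$d -> last char: d
  2: bd$dbbdd -> last char: d
  3: bddbd$db -> last char: b
  4: d$dbbddb -> last char: b
  5: dbbddbd$ -> last char: $
  6: dbd$dbbd -> last char: d
  7: ddbd$dbb -> last char: b


BWT = dddbb$db


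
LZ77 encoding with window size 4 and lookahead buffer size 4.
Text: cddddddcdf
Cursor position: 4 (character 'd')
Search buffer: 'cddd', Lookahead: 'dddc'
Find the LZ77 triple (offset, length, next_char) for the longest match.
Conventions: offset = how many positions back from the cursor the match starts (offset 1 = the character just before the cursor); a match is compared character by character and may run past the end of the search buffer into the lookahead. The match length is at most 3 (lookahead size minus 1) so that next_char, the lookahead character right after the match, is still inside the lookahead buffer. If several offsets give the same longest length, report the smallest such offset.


Try each offset into the search buffer:
  offset=1 (pos 3, char 'd'): match length 3
  offset=2 (pos 2, char 'd'): match length 3
  offset=3 (pos 1, char 'd'): match length 3
  offset=4 (pos 0, char 'c'): match length 0
Longest match has length 3, found at offsets 1, 2, 3; take the smallest, offset 1.
next_char = character at position 4 + 3 = 7 -> 'c'

Best match: offset=1, length=3 (matching 'ddd' starting at position 3)
LZ77 triple: (1, 3, 'c')


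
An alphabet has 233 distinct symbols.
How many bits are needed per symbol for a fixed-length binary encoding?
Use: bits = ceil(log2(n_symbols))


log2(233) = 7.8642
Bracket: 2^7 = 128 < 233 <= 2^8 = 256
So ceil(log2(233)) = 8

bits = ceil(log2(233)) = ceil(7.8642) = 8 bits


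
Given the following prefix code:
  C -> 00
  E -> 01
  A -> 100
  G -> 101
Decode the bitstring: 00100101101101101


Decoding step by step:
Bits 00 -> C
Bits 100 -> A
Bits 101 -> G
Bits 101 -> G
Bits 101 -> G
Bits 101 -> G


Decoded message: CAGGGG


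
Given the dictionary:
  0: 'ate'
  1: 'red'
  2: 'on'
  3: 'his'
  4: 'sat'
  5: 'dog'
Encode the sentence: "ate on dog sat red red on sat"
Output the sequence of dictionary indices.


Look up each word in the dictionary:
  'ate' -> 0
  'on' -> 2
  'dog' -> 5
  'sat' -> 4
  'red' -> 1
  'red' -> 1
  'on' -> 2
  'sat' -> 4

Encoded: [0, 2, 5, 4, 1, 1, 2, 4]


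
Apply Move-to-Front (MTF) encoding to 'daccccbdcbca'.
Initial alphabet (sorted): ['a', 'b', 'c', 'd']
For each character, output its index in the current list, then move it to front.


MTF encoding:
'd': index 3 in ['a', 'b', 'c', 'd'] -> ['d', 'a', 'b', 'c']
'a': index 1 in ['d', 'a', 'b', 'c'] -> ['a', 'd', 'b', 'c']
'c': index 3 in ['a', 'd', 'b', 'c'] -> ['c', 'a', 'd', 'b']
'c': index 0 in ['c', 'a', 'd', 'b'] -> ['c', 'a', 'd', 'b']
'c': index 0 in ['c', 'a', 'd', 'b'] -> ['c', 'a', 'd', 'b']
'c': index 0 in ['c', 'a', 'd', 'b'] -> ['c', 'a', 'd', 'b']
'b': index 3 in ['c', 'a', 'd', 'b'] -> ['b', 'c', 'a', 'd']
'd': index 3 in ['b', 'c', 'a', 'd'] -> ['d', 'b', 'c', 'a']
'c': index 2 in ['d', 'b', 'c', 'a'] -> ['c', 'd', 'b', 'a']
'b': index 2 in ['c', 'd', 'b', 'a'] -> ['b', 'c', 'd', 'a']
'c': index 1 in ['b', 'c', 'd', 'a'] -> ['c', 'b', 'd', 'a']
'a': index 3 in ['c', 'b', 'd', 'a'] -> ['a', 'c', 'b', 'd']


Output: [3, 1, 3, 0, 0, 0, 3, 3, 2, 2, 1, 3]


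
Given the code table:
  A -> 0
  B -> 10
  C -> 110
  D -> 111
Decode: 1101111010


Decoding:
110 -> C
111 -> D
10 -> B
10 -> B


Result: CDBB


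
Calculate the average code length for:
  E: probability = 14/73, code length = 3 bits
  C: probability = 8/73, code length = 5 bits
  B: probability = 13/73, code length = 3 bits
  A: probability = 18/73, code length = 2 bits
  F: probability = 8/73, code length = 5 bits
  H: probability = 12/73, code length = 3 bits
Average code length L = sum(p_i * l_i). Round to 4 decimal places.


Weighted contributions p_i * l_i:
  E: (14/73) * 3 = 42/73
  C: (8/73) * 5 = 40/73
  B: (13/73) * 3 = 39/73
  A: (18/73) * 2 = 36/73
  F: (8/73) * 5 = 40/73
  H: (12/73) * 3 = 36/73
Sum = (42 + 40 + 39 + 36 + 40 + 36)/73 = 233/73

L = 233/73 = 3.1918 bits/symbol


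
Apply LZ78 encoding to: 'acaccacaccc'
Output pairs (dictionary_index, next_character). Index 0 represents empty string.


LZ78 encoding steps:
Dictionary: {0: ''}
Step 1: w='' (idx 0), next='a' -> output (0, 'a'), add 'a' as idx 1
Step 2: w='' (idx 0), next='c' -> output (0, 'c'), add 'c' as idx 2
Step 3: w='a' (idx 1), next='c' -> output (1, 'c'), add 'ac' as idx 3
Step 4: w='c' (idx 2), next='a' -> output (2, 'a'), add 'ca' as idx 4
Step 5: w='ca' (idx 4), next='c' -> output (4, 'c'), add 'cac' as idx 5
Step 6: w='c' (idx 2), next='c' -> output (2, 'c'), add 'cc' as idx 6


Encoded: [(0, 'a'), (0, 'c'), (1, 'c'), (2, 'a'), (4, 'c'), (2, 'c')]


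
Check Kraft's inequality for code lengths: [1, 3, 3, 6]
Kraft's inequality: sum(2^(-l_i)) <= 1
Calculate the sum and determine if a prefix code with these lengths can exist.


Sum = 2^(-1) + 2^(-3) + 2^(-3) + 2^(-6)
    = 0.5 + 0.125 + 0.125 + 0.015625
    = 49/64 = 0.765625
Since 0.765625 <= 1, Kraft's inequality IS satisfied.
A prefix code with these lengths CAN exist.

Kraft sum = 0.765625. Satisfied.


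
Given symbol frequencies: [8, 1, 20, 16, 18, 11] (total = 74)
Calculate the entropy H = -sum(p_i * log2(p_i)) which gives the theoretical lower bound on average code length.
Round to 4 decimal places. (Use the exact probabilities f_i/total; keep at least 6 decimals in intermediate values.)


Per-symbol terms -p_i * log2(p_i) with p_i = f_i/74:
  p = 8/74 = 0.108108: log2(p) = -3.209453, -p*log2(p) = 0.346968
  p = 1/74 = 0.013514: log2(p) = -6.209453, -p*log2(p) = 0.083912
  p = 20/74 = 0.270270: log2(p) = -1.887525, -p*log2(p) = 0.510142
  p = 16/74 = 0.216216: log2(p) = -2.209453, -p*log2(p) = 0.477720
  p = 18/74 = 0.243243: log2(p) = -2.039528, -p*log2(p) = 0.496101
  p = 11/74 = 0.148649: log2(p) = -2.750022, -p*log2(p) = 0.408787
H = 0.346968 + 0.083912 + 0.510142 + 0.477720 + 0.496101 + 0.408787 = 2.323630

H = 2.3236 bits/symbol


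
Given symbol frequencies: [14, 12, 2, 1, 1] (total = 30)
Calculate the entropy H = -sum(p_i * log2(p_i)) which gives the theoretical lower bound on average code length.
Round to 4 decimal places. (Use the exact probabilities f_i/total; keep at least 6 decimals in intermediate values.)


Per-symbol terms -p_i * log2(p_i) with p_i = f_i/30:
  p = 14/30 = 0.466667: log2(p) = -1.099536, -p*log2(p) = 0.513117
  p = 12/30 = 0.400000: log2(p) = -1.321928, -p*log2(p) = 0.528771
  p = 2/30 = 0.066667: log2(p) = -3.906891, -p*log2(p) = 0.260459
  p = 1/30 = 0.033333: log2(p) = -4.906891, -p*log2(p) = 0.163563
  p = 1/30 = 0.033333: log2(p) = -4.906891, -p*log2(p) = 0.163563
H = 0.513117 + 0.528771 + 0.260459 + 0.163563 + 0.163563 = 1.629473

H = 1.6295 bits/symbol


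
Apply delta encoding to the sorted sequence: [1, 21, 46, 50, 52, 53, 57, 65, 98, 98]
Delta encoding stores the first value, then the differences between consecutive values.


First value: 1
Deltas:
  21 - 1 = 20
  46 - 21 = 25
  50 - 46 = 4
  52 - 50 = 2
  53 - 52 = 1
  57 - 53 = 4
  65 - 57 = 8
  98 - 65 = 33
  98 - 98 = 0


Delta encoded: [1, 20, 25, 4, 2, 1, 4, 8, 33, 0]


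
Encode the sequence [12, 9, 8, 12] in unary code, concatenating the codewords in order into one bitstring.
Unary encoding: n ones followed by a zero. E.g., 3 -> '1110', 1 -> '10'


Encode each number as n ones followed by a terminating 0:
  12 -> 1111111111110 (13 bits)
  9 -> 1111111110 (10 bits)
  8 -> 111111110 (9 bits)
  12 -> 1111111111110 (13 bits)
Total length = 13 + 10 + 9 + 13 = 45 bits.

Unary([12, 9, 8, 12]) = 111111111111011111111101111111101111111111110 (45 bits)


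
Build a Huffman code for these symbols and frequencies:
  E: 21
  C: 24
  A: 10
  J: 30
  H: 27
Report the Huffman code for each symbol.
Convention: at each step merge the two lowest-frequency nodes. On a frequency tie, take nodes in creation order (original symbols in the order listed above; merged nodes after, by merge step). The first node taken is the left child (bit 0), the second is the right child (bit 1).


Huffman tree construction:
Step 1: Merge A(10) + E(21) = 31
Step 2: Merge C(24) + H(27) = 51
Step 3: Merge J(30) + (A+E)(31) = 61
Step 4: Merge (C+H)(51) + (J+(A+E))(61) = 112
Read each symbol's code off the tree from the root (left child = 0, right child = 1).

Codes:
  E: 111 (length 3)
  C: 00 (length 2)
  A: 110 (length 3)
  J: 10 (length 2)
  H: 01 (length 2)
Average code length: 255/112 = 2.2768 bits/symbol


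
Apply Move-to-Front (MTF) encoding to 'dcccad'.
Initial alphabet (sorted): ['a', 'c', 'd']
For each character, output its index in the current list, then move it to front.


MTF encoding:
'd': index 2 in ['a', 'c', 'd'] -> ['d', 'a', 'c']
'c': index 2 in ['d', 'a', 'c'] -> ['c', 'd', 'a']
'c': index 0 in ['c', 'd', 'a'] -> ['c', 'd', 'a']
'c': index 0 in ['c', 'd', 'a'] -> ['c', 'd', 'a']
'a': index 2 in ['c', 'd', 'a'] -> ['a', 'c', 'd']
'd': index 2 in ['a', 'c', 'd'] -> ['d', 'a', 'c']


Output: [2, 2, 0, 0, 2, 2]


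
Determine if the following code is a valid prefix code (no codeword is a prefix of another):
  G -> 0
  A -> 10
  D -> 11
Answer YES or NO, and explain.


Checking each pair (does one codeword prefix another?):
  G='0' vs A='10': no prefix
  G='0' vs D='11': no prefix
  A='10' vs G='0': no prefix
  A='10' vs D='11': no prefix
  D='11' vs G='0': no prefix
  D='11' vs A='10': no prefix
No violation found over all pairs.

YES -- this is a valid prefix code. No codeword is a prefix of any other codeword.


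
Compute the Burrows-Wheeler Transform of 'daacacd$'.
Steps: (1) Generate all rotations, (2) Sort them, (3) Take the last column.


Rotations (sorted):
  0: $daacacd -> last char: d
  1: aacacd$d -> last char: d
  2: acacd$da -> last char: a
  3: acd$daac -> last char: c
  4: cacd$daa -> last char: a
  5: cd$daaca -> last char: a
  6: d$daacac -> last char: c
  7: daacacd$ -> last char: $


BWT = ddacaac$


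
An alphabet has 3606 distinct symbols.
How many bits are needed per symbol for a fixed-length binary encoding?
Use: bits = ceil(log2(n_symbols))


log2(3606) = 11.8162
Bracket: 2^11 = 2048 < 3606 <= 2^12 = 4096
So ceil(log2(3606)) = 12

bits = ceil(log2(3606)) = ceil(11.8162) = 12 bits


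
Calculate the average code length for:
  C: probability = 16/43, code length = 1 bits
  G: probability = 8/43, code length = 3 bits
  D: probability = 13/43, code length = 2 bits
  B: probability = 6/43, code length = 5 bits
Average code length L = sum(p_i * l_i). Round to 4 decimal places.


Weighted contributions p_i * l_i:
  C: (16/43) * 1 = 16/43
  G: (8/43) * 3 = 24/43
  D: (13/43) * 2 = 26/43
  B: (6/43) * 5 = 30/43
Sum = (16 + 24 + 26 + 30)/43 = 96/43

L = 96/43 = 2.2326 bits/symbol


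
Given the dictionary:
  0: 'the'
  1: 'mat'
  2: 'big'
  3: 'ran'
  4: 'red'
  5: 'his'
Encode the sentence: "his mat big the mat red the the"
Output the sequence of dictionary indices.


Look up each word in the dictionary:
  'his' -> 5
  'mat' -> 1
  'big' -> 2
  'the' -> 0
  'mat' -> 1
  'red' -> 4
  'the' -> 0
  'the' -> 0

Encoded: [5, 1, 2, 0, 1, 4, 0, 0]


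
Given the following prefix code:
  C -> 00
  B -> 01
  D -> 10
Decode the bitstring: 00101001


Decoding step by step:
Bits 00 -> C
Bits 10 -> D
Bits 10 -> D
Bits 01 -> B


Decoded message: CDDB


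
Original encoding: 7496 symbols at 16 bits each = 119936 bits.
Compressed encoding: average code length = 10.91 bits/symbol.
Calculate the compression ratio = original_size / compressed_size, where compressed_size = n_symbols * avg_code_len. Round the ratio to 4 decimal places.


original_size = n_symbols * orig_bits = 7496 * 16 = 119936 bits
compressed_size = n_symbols * avg_code_len = 7496 * 10.91 = 81781.36 bits
ratio = original_size / compressed_size = 119936 / 81781.36 = 1.4665

Compression ratio = 1.4665


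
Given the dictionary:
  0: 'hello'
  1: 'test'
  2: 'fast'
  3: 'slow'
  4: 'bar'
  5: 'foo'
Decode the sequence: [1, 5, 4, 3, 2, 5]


Look up each index in the dictionary:
  1 -> 'test'
  5 -> 'foo'
  4 -> 'bar'
  3 -> 'slow'
  2 -> 'fast'
  5 -> 'foo'

Decoded: "test foo bar slow fast foo"


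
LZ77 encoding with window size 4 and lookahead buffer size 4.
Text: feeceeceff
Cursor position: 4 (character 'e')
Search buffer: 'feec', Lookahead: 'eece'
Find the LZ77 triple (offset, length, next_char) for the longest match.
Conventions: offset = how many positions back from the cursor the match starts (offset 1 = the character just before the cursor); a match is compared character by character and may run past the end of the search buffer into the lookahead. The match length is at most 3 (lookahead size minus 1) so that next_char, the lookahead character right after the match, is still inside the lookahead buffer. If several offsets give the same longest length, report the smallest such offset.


Try each offset into the search buffer:
  offset=1 (pos 3, char 'c'): match length 0
  offset=2 (pos 2, char 'e'): match length 1
  offset=3 (pos 1, char 'e'): match length 3
  offset=4 (pos 0, char 'f'): match length 0
Longest match has length 3 at offset 3.
next_char = character at position 4 + 3 = 7 -> 'e'

Best match: offset=3, length=3 (matching 'eec' starting at position 1)
LZ77 triple: (3, 3, 'e')


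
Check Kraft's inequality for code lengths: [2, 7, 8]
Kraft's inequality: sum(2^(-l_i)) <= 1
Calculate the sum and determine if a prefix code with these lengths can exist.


Sum = 2^(-2) + 2^(-7) + 2^(-8)
    = 0.25 + 0.0078125 + 0.00390625
    = 67/256 = 0.26171875
Since 0.26171875 <= 1, Kraft's inequality IS satisfied.
A prefix code with these lengths CAN exist.

Kraft sum = 0.26171875. Satisfied.


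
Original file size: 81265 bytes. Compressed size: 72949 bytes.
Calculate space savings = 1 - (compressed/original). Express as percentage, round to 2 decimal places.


ratio = compressed/original = 72949/81265 = 0.897668
savings = 1 - ratio = 1 - 0.897668 = 0.102332
as a percentage: 0.102332 * 100 = 10.23%

Space savings = 1 - 72949/81265 = 10.23%


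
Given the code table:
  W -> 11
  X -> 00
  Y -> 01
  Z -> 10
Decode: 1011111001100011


Decoding:
10 -> Z
11 -> W
11 -> W
10 -> Z
01 -> Y
10 -> Z
00 -> X
11 -> W


Result: ZWWZYZXW


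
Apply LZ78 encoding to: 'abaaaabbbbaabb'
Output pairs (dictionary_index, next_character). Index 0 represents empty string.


LZ78 encoding steps:
Dictionary: {0: ''}
Step 1: w='' (idx 0), next='a' -> output (0, 'a'), add 'a' as idx 1
Step 2: w='' (idx 0), next='b' -> output (0, 'b'), add 'b' as idx 2
Step 3: w='a' (idx 1), next='a' -> output (1, 'a'), add 'aa' as idx 3
Step 4: w='aa' (idx 3), next='b' -> output (3, 'b'), add 'aab' as idx 4
Step 5: w='b' (idx 2), next='b' -> output (2, 'b'), add 'bb' as idx 5
Step 6: w='b' (idx 2), next='a' -> output (2, 'a'), add 'ba' as idx 6
Step 7: w='a' (idx 1), next='b' -> output (1, 'b'), add 'ab' as idx 7
Step 8: w='b' (idx 2), end of input -> output (2, '')


Encoded: [(0, 'a'), (0, 'b'), (1, 'a'), (3, 'b'), (2, 'b'), (2, 'a'), (1, 'b'), (2, '')]


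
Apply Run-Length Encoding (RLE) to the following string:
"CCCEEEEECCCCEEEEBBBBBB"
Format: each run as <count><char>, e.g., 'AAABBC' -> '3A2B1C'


Scanning runs left to right:
  i=0: run of 'C' x 3 -> '3C'
  i=3: run of 'E' x 5 -> '5E'
  i=8: run of 'C' x 4 -> '4C'
  i=12: run of 'E' x 4 -> '4E'
  i=16: run of 'B' x 6 -> '6B'

RLE = 3C5E4C4E6B


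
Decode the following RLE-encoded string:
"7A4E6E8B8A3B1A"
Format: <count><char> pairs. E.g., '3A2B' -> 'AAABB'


Expanding each <count><char> pair:
  7A -> 'AAAAAAA'
  4E -> 'EEEE'
  6E -> 'EEEEEE'
  8B -> 'BBBBBBBB'
  8A -> 'AAAAAAAA'
  3B -> 'BBB'
  1A -> 'A'

Decoded = AAAAAAAEEEEEEEEEEBBBBBBBBAAAAAAAABBBA


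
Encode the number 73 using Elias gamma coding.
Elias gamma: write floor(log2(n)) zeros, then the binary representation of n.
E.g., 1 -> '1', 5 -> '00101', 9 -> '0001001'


num_bits = floor(log2(73)) + 1 = 7
leading_zeros = num_bits - 1 = 6
binary(73) = 1001001

Elias gamma(73) = '000000' + '1001001' = 0000001001001 (13 bits)


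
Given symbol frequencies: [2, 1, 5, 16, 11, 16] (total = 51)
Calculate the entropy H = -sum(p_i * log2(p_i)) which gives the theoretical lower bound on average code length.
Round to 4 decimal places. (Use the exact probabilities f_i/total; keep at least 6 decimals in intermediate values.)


Per-symbol terms -p_i * log2(p_i) with p_i = f_i/51:
  p = 2/51 = 0.039216: log2(p) = -4.672425, -p*log2(p) = 0.183232
  p = 1/51 = 0.019608: log2(p) = -5.672425, -p*log2(p) = 0.111224
  p = 5/51 = 0.098039: log2(p) = -3.350497, -p*log2(p) = 0.328480
  p = 16/51 = 0.313725: log2(p) = -1.672425, -p*log2(p) = 0.524682
  p = 11/51 = 0.215686: log2(p) = -2.212994, -p*log2(p) = 0.477312
  p = 16/51 = 0.313725: log2(p) = -1.672425, -p*log2(p) = 0.524682
H = 0.183232 + 0.111224 + 0.328480 + 0.524682 + 0.477312 + 0.524682 = 2.149612

H = 2.1496 bits/symbol


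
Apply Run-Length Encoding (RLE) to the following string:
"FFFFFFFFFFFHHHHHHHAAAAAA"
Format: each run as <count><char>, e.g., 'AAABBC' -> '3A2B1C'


Scanning runs left to right:
  i=0: run of 'F' x 11 -> '11F'
  i=11: run of 'H' x 7 -> '7H'
  i=18: run of 'A' x 6 -> '6A'

RLE = 11F7H6A


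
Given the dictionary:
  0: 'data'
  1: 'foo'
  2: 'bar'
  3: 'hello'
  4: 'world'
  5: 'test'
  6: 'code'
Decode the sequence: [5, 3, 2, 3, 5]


Look up each index in the dictionary:
  5 -> 'test'
  3 -> 'hello'
  2 -> 'bar'
  3 -> 'hello'
  5 -> 'test'

Decoded: "test hello bar hello test"


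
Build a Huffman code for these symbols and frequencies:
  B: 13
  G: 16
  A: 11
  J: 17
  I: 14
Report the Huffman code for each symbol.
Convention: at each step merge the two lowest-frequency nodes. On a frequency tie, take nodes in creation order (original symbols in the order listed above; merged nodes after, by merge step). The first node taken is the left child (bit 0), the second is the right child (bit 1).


Huffman tree construction:
Step 1: Merge A(11) + B(13) = 24
Step 2: Merge I(14) + G(16) = 30
Step 3: Merge J(17) + (A+B)(24) = 41
Step 4: Merge (I+G)(30) + (J+(A+B))(41) = 71
Read each symbol's code off the tree from the root (left child = 0, right child = 1).

Codes:
  B: 111 (length 3)
  G: 01 (length 2)
  A: 110 (length 3)
  J: 10 (length 2)
  I: 00 (length 2)
Average code length: 166/71 = 2.3380 bits/symbol


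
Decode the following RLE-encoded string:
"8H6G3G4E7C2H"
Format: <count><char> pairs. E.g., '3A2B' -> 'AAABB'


Expanding each <count><char> pair:
  8H -> 'HHHHHHHH'
  6G -> 'GGGGGG'
  3G -> 'GGG'
  4E -> 'EEEE'
  7C -> 'CCCCCCC'
  2H -> 'HH'

Decoded = HHHHHHHHGGGGGGGGGEEEECCCCCCCHH


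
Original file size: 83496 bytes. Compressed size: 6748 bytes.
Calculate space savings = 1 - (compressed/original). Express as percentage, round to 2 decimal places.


ratio = compressed/original = 6748/83496 = 0.080818
savings = 1 - ratio = 1 - 0.080818 = 0.919182
as a percentage: 0.919182 * 100 = 91.92%

Space savings = 1 - 6748/83496 = 91.92%


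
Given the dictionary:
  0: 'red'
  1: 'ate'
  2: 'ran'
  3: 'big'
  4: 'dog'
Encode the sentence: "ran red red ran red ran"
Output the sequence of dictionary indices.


Look up each word in the dictionary:
  'ran' -> 2
  'red' -> 0
  'red' -> 0
  'ran' -> 2
  'red' -> 0
  'ran' -> 2

Encoded: [2, 0, 0, 2, 0, 2]


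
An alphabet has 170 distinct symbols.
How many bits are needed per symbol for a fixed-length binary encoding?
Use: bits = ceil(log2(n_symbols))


log2(170) = 7.4094
Bracket: 2^7 = 128 < 170 <= 2^8 = 256
So ceil(log2(170)) = 8

bits = ceil(log2(170)) = ceil(7.4094) = 8 bits


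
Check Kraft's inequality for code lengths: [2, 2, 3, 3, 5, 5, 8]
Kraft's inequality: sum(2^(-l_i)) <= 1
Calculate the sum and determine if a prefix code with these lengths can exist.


Sum = 2^(-2) + 2^(-2) + 2^(-3) + 2^(-3) + 2^(-5) + 2^(-5) + 2^(-8)
    = 0.25 + 0.25 + 0.125 + 0.125 + 0.03125 + 0.03125 + 0.00390625
    = 209/256 = 0.81640625
Since 0.81640625 <= 1, Kraft's inequality IS satisfied.
A prefix code with these lengths CAN exist.

Kraft sum = 0.81640625. Satisfied.


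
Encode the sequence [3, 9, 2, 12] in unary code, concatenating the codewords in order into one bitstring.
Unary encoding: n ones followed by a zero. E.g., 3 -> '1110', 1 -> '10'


Encode each number as n ones followed by a terminating 0:
  3 -> 1110 (4 bits)
  9 -> 1111111110 (10 bits)
  2 -> 110 (3 bits)
  12 -> 1111111111110 (13 bits)
Total length = 4 + 10 + 3 + 13 = 30 bits.

Unary([3, 9, 2, 12]) = 111011111111101101111111111110 (30 bits)


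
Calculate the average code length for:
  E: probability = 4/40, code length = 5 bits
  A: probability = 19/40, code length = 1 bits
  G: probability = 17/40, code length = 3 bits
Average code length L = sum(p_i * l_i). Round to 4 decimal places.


Weighted contributions p_i * l_i:
  E: (4/40) * 5 = 20/40
  A: (19/40) * 1 = 19/40
  G: (17/40) * 3 = 51/40
Sum = (20 + 19 + 51)/40 = 90/40

L = 90/40 = 2.2500 bits/symbol


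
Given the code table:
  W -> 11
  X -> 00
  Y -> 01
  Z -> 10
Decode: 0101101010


Decoding:
01 -> Y
01 -> Y
10 -> Z
10 -> Z
10 -> Z


Result: YYZZZ


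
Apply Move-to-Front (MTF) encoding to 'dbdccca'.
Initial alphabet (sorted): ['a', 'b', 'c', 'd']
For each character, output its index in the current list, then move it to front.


MTF encoding:
'd': index 3 in ['a', 'b', 'c', 'd'] -> ['d', 'a', 'b', 'c']
'b': index 2 in ['d', 'a', 'b', 'c'] -> ['b', 'd', 'a', 'c']
'd': index 1 in ['b', 'd', 'a', 'c'] -> ['d', 'b', 'a', 'c']
'c': index 3 in ['d', 'b', 'a', 'c'] -> ['c', 'd', 'b', 'a']
'c': index 0 in ['c', 'd', 'b', 'a'] -> ['c', 'd', 'b', 'a']
'c': index 0 in ['c', 'd', 'b', 'a'] -> ['c', 'd', 'b', 'a']
'a': index 3 in ['c', 'd', 'b', 'a'] -> ['a', 'c', 'd', 'b']


Output: [3, 2, 1, 3, 0, 0, 3]


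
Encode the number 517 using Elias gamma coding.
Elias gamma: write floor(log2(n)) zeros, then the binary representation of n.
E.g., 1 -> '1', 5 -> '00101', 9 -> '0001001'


num_bits = floor(log2(517)) + 1 = 10
leading_zeros = num_bits - 1 = 9
binary(517) = 1000000101

Elias gamma(517) = '000000000' + '1000000101' = 0000000001000000101 (19 bits)


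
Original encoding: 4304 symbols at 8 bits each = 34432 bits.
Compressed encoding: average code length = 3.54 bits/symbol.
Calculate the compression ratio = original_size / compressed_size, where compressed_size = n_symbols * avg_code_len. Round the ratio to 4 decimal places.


original_size = n_symbols * orig_bits = 4304 * 8 = 34432 bits
compressed_size = n_symbols * avg_code_len = 4304 * 3.54 = 15236.16 bits
ratio = original_size / compressed_size = 34432 / 15236.16 = 2.2599

Compression ratio = 2.2599


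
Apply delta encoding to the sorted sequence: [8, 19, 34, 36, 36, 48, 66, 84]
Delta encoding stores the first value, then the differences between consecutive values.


First value: 8
Deltas:
  19 - 8 = 11
  34 - 19 = 15
  36 - 34 = 2
  36 - 36 = 0
  48 - 36 = 12
  66 - 48 = 18
  84 - 66 = 18


Delta encoded: [8, 11, 15, 2, 0, 12, 18, 18]


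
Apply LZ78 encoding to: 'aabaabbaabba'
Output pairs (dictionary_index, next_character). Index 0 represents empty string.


LZ78 encoding steps:
Dictionary: {0: ''}
Step 1: w='' (idx 0), next='a' -> output (0, 'a'), add 'a' as idx 1
Step 2: w='a' (idx 1), next='b' -> output (1, 'b'), add 'ab' as idx 2
Step 3: w='a' (idx 1), next='a' -> output (1, 'a'), add 'aa' as idx 3
Step 4: w='' (idx 0), next='b' -> output (0, 'b'), add 'b' as idx 4
Step 5: w='b' (idx 4), next='a' -> output (4, 'a'), add 'ba' as idx 5
Step 6: w='ab' (idx 2), next='b' -> output (2, 'b'), add 'abb' as idx 6
Step 7: w='a' (idx 1), end of input -> output (1, '')


Encoded: [(0, 'a'), (1, 'b'), (1, 'a'), (0, 'b'), (4, 'a'), (2, 'b'), (1, '')]


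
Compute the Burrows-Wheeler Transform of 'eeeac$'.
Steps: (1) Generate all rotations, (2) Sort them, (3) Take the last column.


Rotations (sorted):
  0: $eeeac -> last char: c
  1: ac$eee -> last char: e
  2: c$eeea -> last char: a
  3: eac$ee -> last char: e
  4: eeac$e -> last char: e
  5: eeeac$ -> last char: $


BWT = ceaee$


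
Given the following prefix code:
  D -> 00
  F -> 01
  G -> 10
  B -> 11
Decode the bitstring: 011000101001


Decoding step by step:
Bits 01 -> F
Bits 10 -> G
Bits 00 -> D
Bits 10 -> G
Bits 10 -> G
Bits 01 -> F


Decoded message: FGDGGF


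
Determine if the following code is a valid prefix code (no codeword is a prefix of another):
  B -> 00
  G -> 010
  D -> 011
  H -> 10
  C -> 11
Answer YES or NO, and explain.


Checking each pair (does one codeword prefix another?):
  B='00' vs G='010': no prefix
  B='00' vs D='011': no prefix
  B='00' vs H='10': no prefix
  B='00' vs C='11': no prefix
  G='010' vs B='00': no prefix
  G='010' vs D='011': no prefix
  G='010' vs H='10': no prefix
  G='010' vs C='11': no prefix
  D='011' vs B='00': no prefix
  D='011' vs G='010': no prefix
  D='011' vs H='10': no prefix
  D='011' vs C='11': no prefix
  H='10' vs B='00': no prefix
  H='10' vs G='010': no prefix
  H='10' vs D='011': no prefix
  H='10' vs C='11': no prefix
  C='11' vs B='00': no prefix
  C='11' vs G='010': no prefix
  C='11' vs D='011': no prefix
  C='11' vs H='10': no prefix
No violation found over all pairs.

YES -- this is a valid prefix code. No codeword is a prefix of any other codeword.


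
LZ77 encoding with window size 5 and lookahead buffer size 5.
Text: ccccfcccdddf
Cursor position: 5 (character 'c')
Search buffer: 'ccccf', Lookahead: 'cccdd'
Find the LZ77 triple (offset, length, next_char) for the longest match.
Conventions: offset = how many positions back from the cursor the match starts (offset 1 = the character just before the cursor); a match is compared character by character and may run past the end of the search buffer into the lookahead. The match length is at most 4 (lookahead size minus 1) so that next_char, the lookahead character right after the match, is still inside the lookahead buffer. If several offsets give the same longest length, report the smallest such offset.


Try each offset into the search buffer:
  offset=1 (pos 4, char 'f'): match length 0
  offset=2 (pos 3, char 'c'): match length 1
  offset=3 (pos 2, char 'c'): match length 2
  offset=4 (pos 1, char 'c'): match length 3
  offset=5 (pos 0, char 'c'): match length 3
Longest match has length 3, found at offsets 4, 5; take the smallest, offset 4.
next_char = character at position 5 + 3 = 8 -> 'd'

Best match: offset=4, length=3 (matching 'ccc' starting at position 1)
LZ77 triple: (4, 3, 'd')


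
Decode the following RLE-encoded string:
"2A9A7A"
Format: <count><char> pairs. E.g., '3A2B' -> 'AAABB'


Expanding each <count><char> pair:
  2A -> 'AA'
  9A -> 'AAAAAAAAA'
  7A -> 'AAAAAAA'

Decoded = AAAAAAAAAAAAAAAAAA


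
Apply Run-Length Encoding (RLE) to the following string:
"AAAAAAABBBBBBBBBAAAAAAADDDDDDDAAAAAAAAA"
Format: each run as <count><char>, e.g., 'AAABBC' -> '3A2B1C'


Scanning runs left to right:
  i=0: run of 'A' x 7 -> '7A'
  i=7: run of 'B' x 9 -> '9B'
  i=16: run of 'A' x 7 -> '7A'
  i=23: run of 'D' x 7 -> '7D'
  i=30: run of 'A' x 9 -> '9A'

RLE = 7A9B7A7D9A


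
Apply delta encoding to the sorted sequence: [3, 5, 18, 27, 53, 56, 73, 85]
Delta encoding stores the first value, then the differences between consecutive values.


First value: 3
Deltas:
  5 - 3 = 2
  18 - 5 = 13
  27 - 18 = 9
  53 - 27 = 26
  56 - 53 = 3
  73 - 56 = 17
  85 - 73 = 12


Delta encoded: [3, 2, 13, 9, 26, 3, 17, 12]


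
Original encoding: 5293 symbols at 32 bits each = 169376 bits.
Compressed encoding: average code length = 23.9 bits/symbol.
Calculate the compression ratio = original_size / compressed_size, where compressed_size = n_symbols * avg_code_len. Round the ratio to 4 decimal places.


original_size = n_symbols * orig_bits = 5293 * 32 = 169376 bits
compressed_size = n_symbols * avg_code_len = 5293 * 23.9 = 126502.7 bits
ratio = original_size / compressed_size = 169376 / 126502.7 = 1.3389

Compression ratio = 1.3389


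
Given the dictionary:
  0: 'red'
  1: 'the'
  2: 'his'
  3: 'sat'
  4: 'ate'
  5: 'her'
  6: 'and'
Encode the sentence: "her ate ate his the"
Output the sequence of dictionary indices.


Look up each word in the dictionary:
  'her' -> 5
  'ate' -> 4
  'ate' -> 4
  'his' -> 2
  'the' -> 1

Encoded: [5, 4, 4, 2, 1]


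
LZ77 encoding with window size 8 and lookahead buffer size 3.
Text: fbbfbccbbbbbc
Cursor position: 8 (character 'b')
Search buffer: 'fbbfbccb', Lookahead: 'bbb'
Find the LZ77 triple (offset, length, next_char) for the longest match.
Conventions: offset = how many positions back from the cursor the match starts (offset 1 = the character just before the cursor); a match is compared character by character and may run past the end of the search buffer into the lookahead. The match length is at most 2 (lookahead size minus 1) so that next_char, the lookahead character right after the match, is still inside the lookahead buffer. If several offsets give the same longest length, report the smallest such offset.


Try each offset into the search buffer:
  offset=1 (pos 7, char 'b'): match length 2
  offset=2 (pos 6, char 'c'): match length 0
  offset=3 (pos 5, char 'c'): match length 0
  offset=4 (pos 4, char 'b'): match length 1
  offset=5 (pos 3, char 'f'): match length 0
  offset=6 (pos 2, char 'b'): match length 1
  offset=7 (pos 1, char 'b'): match length 2
  offset=8 (pos 0, char 'f'): match length 0
Longest match has length 2, found at offsets 1, 7; take the smallest, offset 1.
next_char = character at position 8 + 2 = 10 -> 'b'

Best match: offset=1, length=2 (matching 'bb' starting at position 7)
LZ77 triple: (1, 2, 'b')


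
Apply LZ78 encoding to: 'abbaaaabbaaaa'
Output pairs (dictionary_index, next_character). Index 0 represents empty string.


LZ78 encoding steps:
Dictionary: {0: ''}
Step 1: w='' (idx 0), next='a' -> output (0, 'a'), add 'a' as idx 1
Step 2: w='' (idx 0), next='b' -> output (0, 'b'), add 'b' as idx 2
Step 3: w='b' (idx 2), next='a' -> output (2, 'a'), add 'ba' as idx 3
Step 4: w='a' (idx 1), next='a' -> output (1, 'a'), add 'aa' as idx 4
Step 5: w='a' (idx 1), next='b' -> output (1, 'b'), add 'ab' as idx 5
Step 6: w='ba' (idx 3), next='a' -> output (3, 'a'), add 'baa' as idx 6
Step 7: w='aa' (idx 4), end of input -> output (4, '')


Encoded: [(0, 'a'), (0, 'b'), (2, 'a'), (1, 'a'), (1, 'b'), (3, 'a'), (4, '')]


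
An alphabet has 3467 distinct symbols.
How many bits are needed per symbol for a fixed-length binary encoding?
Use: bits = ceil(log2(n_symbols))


log2(3467) = 11.7595
Bracket: 2^11 = 2048 < 3467 <= 2^12 = 4096
So ceil(log2(3467)) = 12

bits = ceil(log2(3467)) = ceil(11.7595) = 12 bits


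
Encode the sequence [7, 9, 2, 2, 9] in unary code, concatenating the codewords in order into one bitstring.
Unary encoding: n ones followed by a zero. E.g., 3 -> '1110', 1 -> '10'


Encode each number as n ones followed by a terminating 0:
  7 -> 11111110 (8 bits)
  9 -> 1111111110 (10 bits)
  2 -> 110 (3 bits)
  2 -> 110 (3 bits)
  9 -> 1111111110 (10 bits)
Total length = 8 + 10 + 3 + 3 + 10 = 34 bits.

Unary([7, 9, 2, 2, 9]) = 1111111011111111101101101111111110 (34 bits)


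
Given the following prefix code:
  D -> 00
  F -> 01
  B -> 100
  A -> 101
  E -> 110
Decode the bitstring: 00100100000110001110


Decoding step by step:
Bits 00 -> D
Bits 100 -> B
Bits 100 -> B
Bits 00 -> D
Bits 01 -> F
Bits 100 -> B
Bits 01 -> F
Bits 110 -> E


Decoded message: DBBDFBFE


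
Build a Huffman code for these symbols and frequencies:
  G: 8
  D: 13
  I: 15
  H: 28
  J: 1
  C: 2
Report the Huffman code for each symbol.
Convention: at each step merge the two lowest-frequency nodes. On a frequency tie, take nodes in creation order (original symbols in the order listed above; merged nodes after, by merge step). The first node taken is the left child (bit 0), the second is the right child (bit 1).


Huffman tree construction:
Step 1: Merge J(1) + C(2) = 3
Step 2: Merge (J+C)(3) + G(8) = 11
Step 3: Merge ((J+C)+G)(11) + D(13) = 24
Step 4: Merge I(15) + (((J+C)+G)+D)(24) = 39
Step 5: Merge H(28) + (I+(((J+C)+G)+D))(39) = 67
Read each symbol's code off the tree from the root (left child = 0, right child = 1).

Codes:
  G: 1101 (length 4)
  D: 111 (length 3)
  I: 10 (length 2)
  H: 0 (length 1)
  J: 11000 (length 5)
  C: 11001 (length 5)
Average code length: 144/67 = 2.1493 bits/symbol


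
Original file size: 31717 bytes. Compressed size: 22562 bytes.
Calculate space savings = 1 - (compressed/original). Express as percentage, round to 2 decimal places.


ratio = compressed/original = 22562/31717 = 0.711354
savings = 1 - ratio = 1 - 0.711354 = 0.288646
as a percentage: 0.288646 * 100 = 28.86%

Space savings = 1 - 22562/31717 = 28.86%


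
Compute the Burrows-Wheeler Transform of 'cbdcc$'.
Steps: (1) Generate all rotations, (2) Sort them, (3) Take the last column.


Rotations (sorted):
  0: $cbdcc -> last char: c
  1: bdcc$c -> last char: c
  2: c$cbdc -> last char: c
  3: cbdcc$ -> last char: $
  4: cc$cbd -> last char: d
  5: dcc$cb -> last char: b


BWT = ccc$db


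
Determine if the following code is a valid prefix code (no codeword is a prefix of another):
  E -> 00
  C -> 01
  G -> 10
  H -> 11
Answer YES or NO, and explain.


Checking each pair (does one codeword prefix another?):
  E='00' vs C='01': no prefix
  E='00' vs G='10': no prefix
  E='00' vs H='11': no prefix
  C='01' vs E='00': no prefix
  C='01' vs G='10': no prefix
  C='01' vs H='11': no prefix
  G='10' vs E='00': no prefix
  G='10' vs C='01': no prefix
  G='10' vs H='11': no prefix
  H='11' vs E='00': no prefix
  H='11' vs C='01': no prefix
  H='11' vs G='10': no prefix
No violation found over all pairs.

YES -- this is a valid prefix code. No codeword is a prefix of any other codeword.


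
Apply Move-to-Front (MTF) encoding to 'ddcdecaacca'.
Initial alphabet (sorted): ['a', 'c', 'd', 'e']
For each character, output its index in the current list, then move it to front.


MTF encoding:
'd': index 2 in ['a', 'c', 'd', 'e'] -> ['d', 'a', 'c', 'e']
'd': index 0 in ['d', 'a', 'c', 'e'] -> ['d', 'a', 'c', 'e']
'c': index 2 in ['d', 'a', 'c', 'e'] -> ['c', 'd', 'a', 'e']
'd': index 1 in ['c', 'd', 'a', 'e'] -> ['d', 'c', 'a', 'e']
'e': index 3 in ['d', 'c', 'a', 'e'] -> ['e', 'd', 'c', 'a']
'c': index 2 in ['e', 'd', 'c', 'a'] -> ['c', 'e', 'd', 'a']
'a': index 3 in ['c', 'e', 'd', 'a'] -> ['a', 'c', 'e', 'd']
'a': index 0 in ['a', 'c', 'e', 'd'] -> ['a', 'c', 'e', 'd']
'c': index 1 in ['a', 'c', 'e', 'd'] -> ['c', 'a', 'e', 'd']
'c': index 0 in ['c', 'a', 'e', 'd'] -> ['c', 'a', 'e', 'd']
'a': index 1 in ['c', 'a', 'e', 'd'] -> ['a', 'c', 'e', 'd']


Output: [2, 0, 2, 1, 3, 2, 3, 0, 1, 0, 1]


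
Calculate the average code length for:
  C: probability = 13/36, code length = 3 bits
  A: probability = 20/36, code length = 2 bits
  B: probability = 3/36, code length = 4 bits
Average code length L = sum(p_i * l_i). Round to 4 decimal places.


Weighted contributions p_i * l_i:
  C: (13/36) * 3 = 39/36
  A: (20/36) * 2 = 40/36
  B: (3/36) * 4 = 12/36
Sum = (39 + 40 + 12)/36 = 91/36

L = 91/36 = 2.5278 bits/symbol


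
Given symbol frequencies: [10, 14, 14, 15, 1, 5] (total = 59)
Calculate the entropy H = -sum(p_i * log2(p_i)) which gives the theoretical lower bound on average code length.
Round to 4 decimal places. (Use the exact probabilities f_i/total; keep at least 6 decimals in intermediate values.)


Per-symbol terms -p_i * log2(p_i) with p_i = f_i/59:
  p = 10/59 = 0.169492: log2(p) = -2.560715, -p*log2(p) = 0.434019
  p = 14/59 = 0.237288: log2(p) = -2.075288, -p*log2(p) = 0.492441
  p = 14/59 = 0.237288: log2(p) = -2.075288, -p*log2(p) = 0.492441
  p = 15/59 = 0.254237: log2(p) = -1.975752, -p*log2(p) = 0.502310
  p = 1/59 = 0.016949: log2(p) = -5.882643, -p*log2(p) = 0.099706
  p = 5/59 = 0.084746: log2(p) = -3.560715, -p*log2(p) = 0.301756
H = 0.434019 + 0.492441 + 0.492441 + 0.502310 + 0.099706 + 0.301756 = 2.322673

H = 2.3227 bits/symbol


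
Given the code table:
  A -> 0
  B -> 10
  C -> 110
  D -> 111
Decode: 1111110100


Decoding:
111 -> D
111 -> D
0 -> A
10 -> B
0 -> A


Result: DDABA


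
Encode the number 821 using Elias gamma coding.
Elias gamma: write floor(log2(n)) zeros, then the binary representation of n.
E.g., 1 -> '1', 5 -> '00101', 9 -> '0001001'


num_bits = floor(log2(821)) + 1 = 10
leading_zeros = num_bits - 1 = 9
binary(821) = 1100110101

Elias gamma(821) = '000000000' + '1100110101' = 0000000001100110101 (19 bits)


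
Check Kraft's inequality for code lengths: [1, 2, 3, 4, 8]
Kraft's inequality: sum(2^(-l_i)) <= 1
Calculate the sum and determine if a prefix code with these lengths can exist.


Sum = 2^(-1) + 2^(-2) + 2^(-3) + 2^(-4) + 2^(-8)
    = 0.5 + 0.25 + 0.125 + 0.0625 + 0.00390625
    = 241/256 = 0.94140625
Since 0.94140625 <= 1, Kraft's inequality IS satisfied.
A prefix code with these lengths CAN exist.

Kraft sum = 0.94140625. Satisfied.


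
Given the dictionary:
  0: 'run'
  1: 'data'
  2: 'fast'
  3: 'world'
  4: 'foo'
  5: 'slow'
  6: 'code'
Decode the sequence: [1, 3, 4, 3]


Look up each index in the dictionary:
  1 -> 'data'
  3 -> 'world'
  4 -> 'foo'
  3 -> 'world'

Decoded: "data world foo world"


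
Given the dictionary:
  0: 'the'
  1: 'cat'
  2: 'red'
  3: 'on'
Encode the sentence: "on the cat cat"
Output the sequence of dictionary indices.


Look up each word in the dictionary:
  'on' -> 3
  'the' -> 0
  'cat' -> 1
  'cat' -> 1

Encoded: [3, 0, 1, 1]
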